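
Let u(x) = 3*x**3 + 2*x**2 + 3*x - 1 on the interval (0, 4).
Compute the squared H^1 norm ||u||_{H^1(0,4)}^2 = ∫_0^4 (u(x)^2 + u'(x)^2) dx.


||u||_{H^1}^2 = 1999464/35

The H^1 norm (squared) on an interval (0, L) is
  ||u||_{H^1}^2 = ∫_0^L u(x)^2 dx + ∫_0^L u'(x)^2 dx.
Compute u'(x) = 9*x**2 + 4*x + 3.
Then u(x)^2 = 9*x**6 + 12*x**5 + 22*x**4 + 6*x**3 + 5*x**2 - 6*x + 1 and u'(x)^2 = 81*x**4 + 72*x**3 + 70*x**2 + 24*x + 9.
Integrate each monomial from 0 to 4 using ∫_0^4 c·x^n dx = c·4^(n+1)/(n+1):
  ∫_0^4 u(x)^2 dx = ∫_0^4 (9*x^6 + 12*x^5 + 22*x^4 + 6*x^3 + 5*x^2 - 6*x + 1) dx. Term by term:
    ∫_0^4 9*x^6 dx = 147456/7;  ∫_0^4 12*x^5 dx = 8192;  ∫_0^4 22*x^4 dx = 22528/5;
    ∫_0^4 6*x^3 dx = 384;  ∫_0^4 5*x^2 dx = 320/3;  ∫_0^4 -6*x dx = -48;
    ∫_0^4 1 dx = 4.
  Sum: 147456/7 + 8192 + 22528/5 + 384 + 320/3 − 48 + 4 = 3591988/105.
  ∫_0^4 u'(x)^2 dx = ∫_0^4 (81*x^4 + 72*x^3 + 70*x^2 + 24*x + 9) dx. Term by term:
    ∫_0^4 81*x^4 dx = 82944/5;  ∫_0^4 72*x^3 dx = 4608;  ∫_0^4 70*x^2 dx = 4480/3;
    ∫_0^4 24*x dx = 192;  ∫_0^4 9 dx = 36.
  Sum: 82944/5 + 4608 + 4480/3 + 192 + 36 = 343772/15.
Adding: ||u||_{H^1}^2 = 3591988/105 + 343772/15 = 1999464/35.


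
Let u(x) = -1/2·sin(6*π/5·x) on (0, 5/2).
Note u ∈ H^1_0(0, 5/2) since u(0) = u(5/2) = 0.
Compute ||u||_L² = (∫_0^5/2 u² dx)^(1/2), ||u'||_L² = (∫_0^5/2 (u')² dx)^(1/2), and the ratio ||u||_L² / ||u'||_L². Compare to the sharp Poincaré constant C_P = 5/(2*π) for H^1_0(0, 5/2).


||u||_L² / ||u'||_L² = 5/(6*π) < C_P = 5/(2*π).

u(x) = -1/2·sin(6*π/5·x), so u'(x) = -3*π*cos(6*π*x/5)/5.
Writing u(x) = A·sin(kπx/L) with A = -1/2 and k = 3, use ∫_0^L sin²(kπx/L) dx = L/2 and ∫_0^L cos²(kπx/L) dx = L/2.
u² = 1/4·sin²(6*π/5·x) and (u')² = 9*π^2/25·cos²(6*π/5·x), and each of sin², cos² integrates to L/2 = 5/4 over (0, 5/2).
∫_0^5/2 u² dx = 5/16, so ||u||_L² = sqrt(5)/4.
∫_0^5/2 (u')² dx = 9*π^2/20, so ||u'||_L² = 3*sqrt(5)*π/10.
Ratio ||u||_L² / ||u'||_L² = 5/(6*π).
Sharp Poincaré constant on H^1_0(0, 5/2) is C_P = L/π = 5/(2*π), achieved by sin(2*π/5·x).
This is the k = 3 harmonic; the ratio L/(kπ) is strictly less than C_P = L/π, consistent with the sharp inequality ||u||_L² ≤ C_P ||u'||_L².


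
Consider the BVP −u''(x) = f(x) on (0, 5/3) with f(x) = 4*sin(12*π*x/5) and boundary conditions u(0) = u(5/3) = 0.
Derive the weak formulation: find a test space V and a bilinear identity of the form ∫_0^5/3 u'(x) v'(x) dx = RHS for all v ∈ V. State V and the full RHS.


V = H^1_0(0, 5/3) (so v(0) = v(5/3) = 0); weak form: ∫_0^5/3 u'v' dx = ∫_0^5/3 (4*sin(12*π*x/5)) v dx for all v ∈ V.

Multiply both sides by a test function v and integrate from 0 to 5/3:
  ∫_0^5/3 −u''(x) v(x) dx = ∫_0^5/3 f(x) v(x) dx.
Integrate the LHS by parts once:
  ∫_0^5/3 −u'' v dx = −[u'(x) v(x)]_0^5/3 + ∫_0^5/3 u'(x) v'(x) dx.
Thus ∫_0^5/3 u'(x) v'(x) dx = ∫_0^5/3 f(x) v(x) dx + [u'(x) v(x)]_0^5/3.
Choose V so that boundary terms are either known or forced to vanish.
u is Dirichlet: u(0) = u(5/3) = 0. Let V = H^1_0(0, 5/3); then v(0) = v(5/3) = 0, and [u' v]_0^5/3 = 0.
Weak formulation: find u (satisfying any essential BC) such that ∫_0^5/3 u'(x) v'(x) dx = ∫_0^5/3 f v dx for all v ∈ V.
Substituting f(x) = 4*sin(12*π*x/5), the right-hand side is ∫_0^5/3 (4*sin(12*π*x/5)) v dx.


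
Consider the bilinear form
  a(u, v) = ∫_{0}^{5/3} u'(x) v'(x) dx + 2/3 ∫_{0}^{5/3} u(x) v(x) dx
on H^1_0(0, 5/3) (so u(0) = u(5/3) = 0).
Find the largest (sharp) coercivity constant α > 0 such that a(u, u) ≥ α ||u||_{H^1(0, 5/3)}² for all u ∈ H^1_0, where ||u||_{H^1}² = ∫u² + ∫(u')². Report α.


α = (50 + 27*π^2)/(3*(25 + 9*π^2))

Coercivity of a(·,·) on H^1_0(0, 5/3) means a(u, u) ≥ α ||u||_{H^1}² for every u ∈ H^1_0.
The interval has length L = 5/3, and Poincaré/coercivity depend only on L. Here a(u, u) = ∫(u')² + (2/3)·∫u².
Here 0 < c = 2/3 < 1. The condition a(u,u) ≥ α||u||_{H^1}² reads (1−α)∫(u')² ≥ (α−c)∫u². Any admissible α is ≤ 1 (rapidly oscillating u have ∫u²/∫(u')² → 0), and α = 1 would force 0 ≥ (1−c)∫u², impossible since c < 1; so 1−α > 0. By the sharp Poincaré inequality on H^1_0 of an interval of length L, ∫(u')² ≥ (π/L)²∫u² with equality for the first sine mode sin(π(x−x₀)/L) (x₀ the left endpoint), so the inequality holds for all u iff (1−α)(π/L)² ≥ α − c, i.e. α ≤ ((π/L)² + c)/((π/L)² + 1) = (1 + c(L/π)²)/(1 + (L/π)²). With (π/L)² = 9*π^2/25 and c = 2/3, the largest admissible constant is α = ((π/L)² + c)/((π/L)² + 1).
Simplifying, α = (50 + 27*π^2)/(3*(25 + 9*π^2)).


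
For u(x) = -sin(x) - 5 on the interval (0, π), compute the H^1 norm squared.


||u||_{H^1(0,π)}^2 = 20 + 26*π

u'(x) = -cos(x).
Expand u² and (u')² and integrate term by term on (0, π), using: for integers n ≥ 1, ∫_0^π sin²(nx) dx = ∫_0^π cos²(nx) dx = π/2; for n ≠ n', ∫_0^π sin(nx)sin(n'x) dx = ∫_0^π cos(nx)cos(n'x) dx = 0; and by product-to-sum, ∫_0^π sin(nx)cos(n'x) dx = ½∫_0^π [sin((n+n')x) + sin((n−n')x)] dx, which is 0 when n+n' is even and 2n/(n²−n'²) when n+n' is odd (it need not vanish on (0, π)). For the constant mode: ∫_0^π 1 dx = π, ∫_0^π cos(nx) dx = 0, ∫_0^π sin(nx) dx = (1−(−1)^n)/n.
  u² squared terms: (-5)²·∫1 dx = 25·π = 25*π;  (-1)²·∫sin(x)² dx = 1·π/2 = π/2.
  u² cross terms: 2·(-5)·(-1)·∫1·sin(x) dx = 10·(2) = 20.
  So ∫_0^π u² dx = 25*π + π/2 + 20 = 20 + 51*π/2.
  (u')² squared terms: (-1)²·∫cos(x)² dx = 1·π/2 = π/2.
  So ∫_0^π (u')² dx = π/2.
||u||_{H^1}^2 = (20 + 51*π/2) + (π/2) = 20 + 26*π.


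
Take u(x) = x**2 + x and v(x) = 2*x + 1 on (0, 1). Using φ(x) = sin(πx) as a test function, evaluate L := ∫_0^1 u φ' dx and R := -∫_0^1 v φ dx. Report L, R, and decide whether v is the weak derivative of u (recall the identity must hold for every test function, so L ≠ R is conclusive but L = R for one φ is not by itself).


LHS = -4/π, RHS = -4/π. Yes, v = u' weakly.

u(x) = x**2 + x, classical derivative u'(x) = 2*x + 1.
φ(x) = sin(πx), so φ'(x) = π*cos(π*x).
Note φ(0) = φ(1) = 0, so the boundary term u·φ vanishes.
LHS = ∫_0^1 u(x) φ'(x) dx = ∫_0^1 (π*x^2*cos(π*x) + π*x*cos(π*x)) dx. Term by term:
  ∫_0^1 π*x*cos(π*x) dx = -2/π;  ∫_0^1 π*x^2*cos(π*x) dx = -2/π.
Sum: -2/π − 2/π = -4/π.
So LHS = -4/π.
∫_0^1 v(x) φ(x) dx = ∫_0^1 (2*x*sin(π*x) + sin(π*x)) dx. Term by term:
  ∫_0^1 2*x*sin(π*x) dx = 2/π;  ∫_0^1 sin(π*x) dx = 2/π.
Sum: 2/π + 2/π = 4/π.
So RHS = -∫_0^1 v(x) φ(x) dx = -4/π.
LHS = RHS, so the identity holds for this test φ.
Moreover u is smooth here and v(x) = u'(x) = 2*x + 1 pointwise, so the identity holds for every test function. Hence v is the weak derivative of u.


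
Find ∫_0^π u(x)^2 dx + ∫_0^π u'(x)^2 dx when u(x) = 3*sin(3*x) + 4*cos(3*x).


||u||_{H^1(0,π)}^2 = 125*π

u'(x) = -12*sin(3*x) + 9*cos(3*x).
Expand u² and (u')² and integrate term by term on (0, π), using: for integers n ≥ 1, ∫_0^π sin²(nx) dx = ∫_0^π cos²(nx) dx = π/2; for n ≠ n', ∫_0^π sin(nx)sin(n'x) dx = ∫_0^π cos(nx)cos(n'x) dx = 0; and by product-to-sum, ∫_0^π sin(nx)cos(n'x) dx = ½∫_0^π [sin((n+n')x) + sin((n−n')x)] dx, which is 0 when n+n' is even and 2n/(n²−n'²) when n+n' is odd (it need not vanish on (0, π)).
  u² squared terms: (3)²·∫sin(3x)² dx = 9·π/2 = 9*π/2;  (4)²·∫cos(3x)² dx = 16·π/2 = 8*π.
  u² cross terms: 2·(3)·(4)·∫sin(3x)·cos(3x) dx = 24·(0) = 0.
  So ∫_0^π u² dx = 9*π/2 + 8*π + 0 = 25*π/2.
  (u')² squared terms: (-12)²·∫sin(3x)² dx = 144·π/2 = 72*π;  (9)²·∫cos(3x)² dx = 81·π/2 = 81*π/2.
  (u')² cross terms: 2·(-12)·(9)·∫sin(3x)·cos(3x) dx = -216·(0) = 0.
  So ∫_0^π (u')² dx = 72*π + 81*π/2 + 0 = 225*π/2.
||u||_{H^1}^2 = (25*π/2) + (225*π/2) = 125*π.


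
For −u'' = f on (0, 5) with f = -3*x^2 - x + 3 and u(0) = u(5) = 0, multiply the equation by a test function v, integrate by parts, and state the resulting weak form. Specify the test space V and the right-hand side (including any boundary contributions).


V = H^1_0(0, 5) (so v(0) = v(5) = 0); weak form: ∫_0^5 u'v' dx = ∫_0^5 (-3*x^2 - x + 3) v dx for all v ∈ V.

Multiply both sides by a test function v and integrate from 0 to 5:
  ∫_0^5 −u''(x) v(x) dx = ∫_0^5 f(x) v(x) dx.
Integrate the LHS by parts once:
  ∫_0^5 −u'' v dx = −[u'(x) v(x)]_0^5 + ∫_0^5 u'(x) v'(x) dx.
Thus ∫_0^5 u'(x) v'(x) dx = ∫_0^5 f(x) v(x) dx + [u'(x) v(x)]_0^5.
Choose V so that boundary terms are either known or forced to vanish.
u is Dirichlet: u(0) = u(5) = 0. Let V = H^1_0(0, 5); then v(0) = v(5) = 0, and [u' v]_0^5 = 0.
Weak formulation: find u (satisfying any essential BC) such that ∫_0^5 u'(x) v'(x) dx = ∫_0^5 f v dx for all v ∈ V.
Substituting f(x) = -3*x^2 - x + 3, the right-hand side is ∫_0^5 (-3*x^2 - x + 3) v dx.


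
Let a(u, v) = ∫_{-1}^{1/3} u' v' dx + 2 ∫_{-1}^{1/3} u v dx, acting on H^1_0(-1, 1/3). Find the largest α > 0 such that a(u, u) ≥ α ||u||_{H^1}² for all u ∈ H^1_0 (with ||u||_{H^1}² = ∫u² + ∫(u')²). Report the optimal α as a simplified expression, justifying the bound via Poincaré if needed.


α = 1

Coercivity of a(·,·) on H^1_0(-1, 1/3) means a(u, u) ≥ α ||u||_{H^1}² for every u ∈ H^1_0.
The interval has length L = 4/3, and Poincaré/coercivity depend only on L. Here a(u, u) = ∫(u')² + (2)·∫u².
Here c = 2 ≥ 1, so a(u,u) = ∫(u')² + c∫u² ≥ ∫(u')² + ∫u² = ||u||_{H^1}², i.e. α = 1 works. No larger α is possible: a(u,u) ≥ α||u||_{H^1}² means (1−α)∫(u')² ≥ (α−c)∫u², and for the modes u_n = sin(nπ(x−x₀)/L) (x₀ the left endpoint) one has ∫u_n²/∫(u_n')² = (L/(nπ))² → 0, so a(u_n,u_n)/||u_n||_{H^1}² → 1. Hence the optimal constant is α = 1.
Therefore α = 1.


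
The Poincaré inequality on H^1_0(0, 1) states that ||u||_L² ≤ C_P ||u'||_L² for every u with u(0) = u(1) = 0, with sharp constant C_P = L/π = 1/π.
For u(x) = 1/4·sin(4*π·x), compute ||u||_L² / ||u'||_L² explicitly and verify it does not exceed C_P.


||u||_L² / ||u'||_L² = 1/(4*π) < C_P = 1/π.

u(x) = 1/4·sin(4*π·x), so u'(x) = π*cos(4*π*x).
Writing u(x) = A·sin(kπx/L) with A = 1/4 and k = 4, use ∫_0^L sin²(kπx/L) dx = L/2 and ∫_0^L cos²(kπx/L) dx = L/2.
u² = 1/16·sin²(4*π·x) and (u')² = π^2·cos²(4*π·x), and each of sin², cos² integrates to L/2 = 1/2 over (0, 1).
∫_0^1 u² dx = 1/32, so ||u||_L² = sqrt(2)/8.
∫_0^1 (u')² dx = π^2/2, so ||u'||_L² = sqrt(2)*π/2.
Ratio ||u||_L² / ||u'||_L² = 1/(4*π).
Sharp Poincaré constant on H^1_0(0, 1) is C_P = L/π = 1/π, achieved by sin(π·x).
This is the k = 4 harmonic; the ratio L/(kπ) is strictly less than C_P = L/π, consistent with the sharp inequality ||u||_L² ≤ C_P ||u'||_L².


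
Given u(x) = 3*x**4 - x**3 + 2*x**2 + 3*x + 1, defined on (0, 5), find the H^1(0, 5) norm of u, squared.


||u||_{H^1}^2 = 280511075/84

The H^1 norm (squared) on an interval (0, L) is
  ||u||_{H^1}^2 = ∫_0^L u(x)^2 dx + ∫_0^L u'(x)^2 dx.
Compute u'(x) = 12*x**3 - 3*x**2 + 4*x + 3.
Then u(x)^2 = 9*x**8 - 6*x**7 + 13*x**6 + 14*x**5 + 4*x**4 + 10*x**3 + 13*x**2 + 6*x + 1 and u'(x)^2 = 144*x**6 - 72*x**5 + 105*x**4 + 48*x**3 - 2*x**2 + 24*x + 9.
Integrate each monomial from 0 to 5 using ∫_0^5 c·x^n dx = c·5^(n+1)/(n+1):
  ∫_0^5 u(x)^2 dx = ∫_0^5 (9*x^8 - 6*x^7 + 13*x^6 + 14*x^5 + 4*x^4 + 10*x^3 + 13*x^2 + 6*x + 1) dx. Term by term:
    ∫_0^5 9*x^8 dx = 1953125;  ∫_0^5 -6*x^7 dx = -1171875/4;  ∫_0^5 13*x^6 dx = 1015625/7;
    ∫_0^5 14*x^5 dx = 109375/3;  ∫_0^5 4*x^4 dx = 2500;  ∫_0^5 10*x^3 dx = 3125/2;
    ∫_0^5 13*x^2 dx = 1625/3;  ∫_0^5 6*x dx = 75;  ∫_0^5 1 dx = 5.
  Sum: 1953125 − 1171875/4 + 1015625/7 + 109375/3 + 2500 + 3125/2 + 1625/3 + 75 + 5 = 51698865/28.
  ∫_0^5 u'(x)^2 dx = ∫_0^5 (144*x^6 - 72*x^5 + 105*x^4 + 48*x^3 - 2*x^2 + 24*x + 9) dx. Term by term:
    ∫_0^5 144*x^6 dx = 11250000/7;  ∫_0^5 -72*x^5 dx = -187500;  ∫_0^5 105*x^4 dx = 65625;
    ∫_0^5 48*x^3 dx = 7500;  ∫_0^5 -2*x^2 dx = -250/3;  ∫_0^5 24*x dx = 300;
    ∫_0^5 9 dx = 45.
  Sum: 11250000/7 − 187500 + 65625 + 7500 − 250/3 + 300 + 45 = 31353620/21.
Adding: ||u||_{H^1}^2 = 51698865/28 + 31353620/21 = 280511075/84.


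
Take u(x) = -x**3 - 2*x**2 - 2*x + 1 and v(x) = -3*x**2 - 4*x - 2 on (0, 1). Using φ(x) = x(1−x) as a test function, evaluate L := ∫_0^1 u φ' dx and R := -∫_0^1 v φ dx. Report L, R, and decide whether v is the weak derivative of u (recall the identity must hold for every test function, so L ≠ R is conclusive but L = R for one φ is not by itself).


LHS = 49/60, RHS = 49/60. Yes, v = u' weakly.

u(x) = -x**3 - 2*x**2 - 2*x + 1, classical derivative u'(x) = -3*x**2 - 4*x - 2.
φ(x) = x(1−x), so φ'(x) = 1 - 2*x.
Note φ(0) = φ(1) = 0, so the boundary term u·φ vanishes.
LHS = ∫_0^1 u(x) φ'(x) dx = ∫_0^1 (2*x^4 + 3*x^3 + 2*x^2 - 4*x + 1) dx. Term by term:
  ∫_0^1 2*x^4 dx = 2/5;  ∫_0^1 3*x^3 dx = 3/4;  ∫_0^1 2*x^2 dx = 2/3;
  ∫_0^1 -4*x dx = -2;  ∫_0^1 1 dx = 1.
Sum: 2/5 + 3/4 + 2/3 − 2 + 1 = 49/60.
So LHS = 49/60.
∫_0^1 v(x) φ(x) dx = ∫_0^1 (3*x^4 + x^3 - 2*x^2 - 2*x) dx. Term by term:
  ∫_0^1 3*x^4 dx = 3/5;  ∫_0^1 x^3 dx = 1/4;  ∫_0^1 -2*x^2 dx = -2/3;
  ∫_0^1 -2*x dx = -1.
Sum: 3/5 + 1/4 − 2/3 − 1 = -49/60.
So RHS = -∫_0^1 v(x) φ(x) dx = 49/60.
LHS = RHS, so the identity holds for this test φ.
Moreover u is smooth here and v(x) = u'(x) = -3*x**2 - 4*x - 2 pointwise, so the identity holds for every test function. Hence v is the weak derivative of u.


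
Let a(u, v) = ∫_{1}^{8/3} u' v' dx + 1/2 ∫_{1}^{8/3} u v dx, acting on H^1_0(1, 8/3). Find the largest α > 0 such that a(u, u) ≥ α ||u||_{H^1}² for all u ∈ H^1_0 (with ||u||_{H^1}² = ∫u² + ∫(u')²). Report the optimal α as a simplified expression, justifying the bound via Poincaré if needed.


α = (25 + 18*π^2)/(2*(25 + 9*π^2))

Coercivity of a(·,·) on H^1_0(1, 8/3) means a(u, u) ≥ α ||u||_{H^1}² for every u ∈ H^1_0.
The interval has length L = 5/3, and Poincaré/coercivity depend only on L. Here a(u, u) = ∫(u')² + (1/2)·∫u².
Here 0 < c = 1/2 < 1. The condition a(u,u) ≥ α||u||_{H^1}² reads (1−α)∫(u')² ≥ (α−c)∫u². Any admissible α is ≤ 1 (rapidly oscillating u have ∫u²/∫(u')² → 0), and α = 1 would force 0 ≥ (1−c)∫u², impossible since c < 1; so 1−α > 0. By the sharp Poincaré inequality on H^1_0 of an interval of length L, ∫(u')² ≥ (π/L)²∫u² with equality for the first sine mode sin(π(x−x₀)/L) (x₀ the left endpoint), so the inequality holds for all u iff (1−α)(π/L)² ≥ α − c, i.e. α ≤ ((π/L)² + c)/((π/L)² + 1) = (1 + c(L/π)²)/(1 + (L/π)²). With (π/L)² = 9*π^2/25 and c = 1/2, the largest admissible constant is α = ((π/L)² + c)/((π/L)² + 1).
Simplifying, α = (25 + 18*π^2)/(2*(25 + 9*π^2)).


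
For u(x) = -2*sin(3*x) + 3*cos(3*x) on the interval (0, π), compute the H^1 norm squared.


||u||_{H^1(0,π)}^2 = 65*π

u'(x) = -9*sin(3*x) - 6*cos(3*x).
Expand u² and (u')² and integrate term by term on (0, π), using: for integers n ≥ 1, ∫_0^π sin²(nx) dx = ∫_0^π cos²(nx) dx = π/2; for n ≠ n', ∫_0^π sin(nx)sin(n'x) dx = ∫_0^π cos(nx)cos(n'x) dx = 0; and by product-to-sum, ∫_0^π sin(nx)cos(n'x) dx = ½∫_0^π [sin((n+n')x) + sin((n−n')x)] dx, which is 0 when n+n' is even and 2n/(n²−n'²) when n+n' is odd (it need not vanish on (0, π)).
  u² squared terms: (-2)²·∫sin(3x)² dx = 4·π/2 = 2*π;  (3)²·∫cos(3x)² dx = 9·π/2 = 9*π/2.
  u² cross terms: 2·(-2)·(3)·∫sin(3x)·cos(3x) dx = -12·(0) = 0.
  So ∫_0^π u² dx = 2*π + 9*π/2 + 0 = 13*π/2.
  (u')² squared terms: (-9)²·∫sin(3x)² dx = 81·π/2 = 81*π/2;  (-6)²·∫cos(3x)² dx = 36·π/2 = 18*π.
  (u')² cross terms: 2·(-9)·(-6)·∫sin(3x)·cos(3x) dx = 108·(0) = 0.
  So ∫_0^π (u')² dx = 81*π/2 + 18*π + 0 = 117*π/2.
||u||_{H^1}^2 = (13*π/2) + (117*π/2) = 65*π.


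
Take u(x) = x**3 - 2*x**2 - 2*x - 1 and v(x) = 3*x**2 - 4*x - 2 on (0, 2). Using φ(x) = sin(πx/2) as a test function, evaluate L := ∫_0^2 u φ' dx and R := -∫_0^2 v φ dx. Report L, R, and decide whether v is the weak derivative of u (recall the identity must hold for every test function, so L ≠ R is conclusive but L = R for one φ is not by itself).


LHS = 96/π^3, RHS = 96/π^3. Yes, v = u' weakly.

u(x) = x**3 - 2*x**2 - 2*x - 1, classical derivative u'(x) = 3*x**2 - 4*x - 2.
φ(x) = sin(πx/2), so φ'(x) = π*cos(π*x/2)/2.
Note φ(0) = φ(2) = 0, so the boundary term u·φ vanishes.
LHS = ∫_0^2 u(x) φ'(x) dx = ∫_0^2 (π*x^3*cos(π*x/2)/2 - π*x^2*cos(π*x/2) - π*x*cos(π*x/2) - π*cos(π*x/2)/2) dx. Term by term:
  ∫_0^2 -π*cos(π*x/2)/2 dx = 0;  ∫_0^2 π*x^3*cos(π*x/2)/2 dx = -24/π + 96/π^3;  ∫_0^2 -π*x*cos(π*x/2) dx = 8/π;
  ∫_0^2 -π*x^2*cos(π*x/2) dx = 16/π.
Sum: 0 + -24/π + 96/π^3 + 8/π + 16/π = 96/π^3.
So LHS = 96/π^3.
∫_0^2 v(x) φ(x) dx = ∫_0^2 (3*x^2*sin(π*x/2) - 4*x*sin(π*x/2) - 2*sin(π*x/2)) dx. Term by term:
  ∫_0^2 -2*sin(π*x/2) dx = -8/π;  ∫_0^2 -4*x*sin(π*x/2) dx = -16/π;  ∫_0^2 3*x^2*sin(π*x/2) dx = -96/π^3 + 24/π.
Sum: -8/π − 16/π + -96/π^3 + 24/π = -96/π^3.
So RHS = -∫_0^2 v(x) φ(x) dx = 96/π^3.
LHS = RHS, so the identity holds for this test φ.
Moreover u is smooth here and v(x) = u'(x) = 3*x**2 - 4*x - 2 pointwise, so the identity holds for every test function. Hence v is the weak derivative of u.


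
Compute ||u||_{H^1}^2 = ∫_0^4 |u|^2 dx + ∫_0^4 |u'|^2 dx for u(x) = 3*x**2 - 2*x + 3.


||u||_{H^1}^2 = 31148/15

The H^1 norm (squared) on an interval (0, L) is
  ||u||_{H^1}^2 = ∫_0^L u(x)^2 dx + ∫_0^L u'(x)^2 dx.
Compute u'(x) = 6*x - 2.
Then u(x)^2 = 9*x**4 - 12*x**3 + 22*x**2 - 12*x + 9 and u'(x)^2 = 36*x**2 - 24*x + 4.
Integrate each monomial from 0 to 4 using ∫_0^4 c·x^n dx = c·4^(n+1)/(n+1):
  ∫_0^4 u(x)^2 dx = ∫_0^4 (9*x^4 - 12*x^3 + 22*x^2 - 12*x + 9) dx. Term by term:
    ∫_0^4 9*x^4 dx = 9216/5;  ∫_0^4 -12*x^3 dx = -768;  ∫_0^4 22*x^2 dx = 1408/3;
    ∫_0^4 -12*x dx = -96;  ∫_0^4 9 dx = 36.
  Sum: 9216/5 − 768 + 1408/3 − 96 + 36 = 22268/15.
  ∫_0^4 u'(x)^2 dx = ∫_0^4 (36*x^2 - 24*x + 4) dx. Term by term:
    ∫_0^4 36*x^2 dx = 768;  ∫_0^4 -24*x dx = -192;  ∫_0^4 4 dx = 16.
  Sum: 768 − 192 + 16 = 592.
Adding: ||u||_{H^1}^2 = 22268/15 + 592 = 31148/15.


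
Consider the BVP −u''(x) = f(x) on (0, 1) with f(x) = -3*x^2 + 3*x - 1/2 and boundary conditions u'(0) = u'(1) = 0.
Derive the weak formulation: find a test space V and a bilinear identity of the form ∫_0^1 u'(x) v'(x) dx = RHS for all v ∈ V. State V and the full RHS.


V = H^1(0, 1) (no boundary constraint on v; u is determined up to an additive constant); weak form: ∫_0^1 u'v' dx = ∫_0^1 (-3*x^2 + 3*x - 1/2) v dx for all v ∈ V.

Multiply both sides by a test function v and integrate from 0 to 1:
  ∫_0^1 −u''(x) v(x) dx = ∫_0^1 f(x) v(x) dx.
Integrate the LHS by parts once:
  ∫_0^1 −u'' v dx = −[u'(x) v(x)]_0^1 + ∫_0^1 u'(x) v'(x) dx.
Thus ∫_0^1 u'(x) v'(x) dx = ∫_0^1 f(x) v(x) dx + [u'(x) v(x)]_0^1.
Choose V so that boundary terms are either known or forced to vanish.
u has homogeneous Neumann: u'(0) = u'(1) = 0. So [u' v]_0^1 = 0·v(1) − 0·v(0) = 0 for any v; take V = H^1(0, 1).
Weak formulation: find u (satisfying any essential BC) such that ∫_0^1 u'(x) v'(x) dx = ∫_0^1 f v dx for all v ∈ V (homogeneous Neumann, so boundary terms vanish).
Substituting f(x) = -3*x^2 + 3*x - 1/2, the right-hand side is ∫_0^1 (-3*x^2 + 3*x - 1/2) v dx.
Compatibility check (pure Neumann): taking v ≡ 1 ∈ V gives 0 = ∫_0^1 f dx + (0) − (0), i.e. ∫_0^1 f dx must equal u'(0) − u'(1) = 0. Indeed ∫_0^1 (-3*x^2 + 3*x - 1/2) dx = 0, so the data are compatible. The solution is then unique only up to an additive constant (fix it e.g. by requiring ∫_0^1 u dx = 0).


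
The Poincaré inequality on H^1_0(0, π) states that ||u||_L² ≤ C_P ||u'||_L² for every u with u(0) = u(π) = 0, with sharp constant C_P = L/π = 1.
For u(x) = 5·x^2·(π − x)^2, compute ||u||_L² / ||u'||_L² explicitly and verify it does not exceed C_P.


||u||_L² / ||u'||_L² = sqrt(3)*π/6 < C_P = 1.

u(x) = 5·x^2·(π − x)^2, so u'(x) = 10*x*(x - π)*(2*x - π).
u(x) = 5·x^2·(π − x)^2 vanishes at x = 0 and x = π, so u ∈ H^1_0(0, π). Differentiate via the product rule and integrate the resulting polynomials term by term.
  ∫_0^π u² dx = ∫_0^π (25*x^8 - 100*π*x^7 + 150*π^2*x^6 - 100*π^3*x^5 + 25*π^4*x^4) dx. Term by term:
    ∫_0^π 25*x^8 dx = 25*π^9/9;  ∫_0^π -100*π*x^7 dx = -25*π^9/2;  ∫_0^π 150*π^2*x^6 dx = 150*π^9/7;
    ∫_0^π -100*π^3*x^5 dx = -50*π^9/3;  ∫_0^π 25*π^4*x^4 dx = 5*π^9.
  Sum: 25*π^9/9 − 25*π^9/2 + 150*π^9/7 − 50*π^9/3 + 5*π^9 = 5*π^9/126.
  ∫_0^π (u')² dx = ∫_0^π (400*x^6 - 1200*π*x^5 + 1300*π^2*x^4 - 600*π^3*x^3 + 100*π^4*x^2) dx. Term by term:
    ∫_0^π 400*x^6 dx = 400*π^7/7;  ∫_0^π -1200*π*x^5 dx = -200*π^7;  ∫_0^π 1300*π^2*x^4 dx = 260*π^7;
    ∫_0^π -600*π^3*x^3 dx = -150*π^7;  ∫_0^π 100*π^4*x^2 dx = 100*π^7/3.
  Sum: 400*π^7/7 − 200*π^7 + 260*π^7 − 150*π^7 + 100*π^7/3 = 10*π^7/21.
∫_0^π u² dx = 5*π^9/126, so ||u||_L² = sqrt(70)*π^(9/2)/42.
∫_0^π (u')² dx = 10*π^7/21, so ||u'||_L² = sqrt(210)*π^(7/2)/21.
Ratio ||u||_L² / ||u'||_L² = sqrt(3)*π/6.
Sharp Poincaré constant on H^1_0(0, π) is C_P = L/π = 1, achieved by sin(x).
A polynomial bump cannot attain the sharp Poincaré constant (only the first sine eigenfunction does), so the ratio is strictly less than C_P, consistent with ||u||_L² ≤ C_P ||u'||_L².


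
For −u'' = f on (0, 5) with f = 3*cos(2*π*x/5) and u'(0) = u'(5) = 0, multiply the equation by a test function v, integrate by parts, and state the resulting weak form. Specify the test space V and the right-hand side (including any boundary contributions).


V = H^1(0, 5) (no boundary constraint on v; u is determined up to an additive constant); weak form: ∫_0^5 u'v' dx = ∫_0^5 (3*cos(2*π*x/5)) v dx for all v ∈ V.

Multiply both sides by a test function v and integrate from 0 to 5:
  ∫_0^5 −u''(x) v(x) dx = ∫_0^5 f(x) v(x) dx.
Integrate the LHS by parts once:
  ∫_0^5 −u'' v dx = −[u'(x) v(x)]_0^5 + ∫_0^5 u'(x) v'(x) dx.
Thus ∫_0^5 u'(x) v'(x) dx = ∫_0^5 f(x) v(x) dx + [u'(x) v(x)]_0^5.
Choose V so that boundary terms are either known or forced to vanish.
u has homogeneous Neumann: u'(0) = u'(5) = 0. So [u' v]_0^5 = 0·v(5) − 0·v(0) = 0 for any v; take V = H^1(0, 5).
Weak formulation: find u (satisfying any essential BC) such that ∫_0^5 u'(x) v'(x) dx = ∫_0^5 f v dx for all v ∈ V (homogeneous Neumann, so boundary terms vanish).
Substituting f(x) = 3*cos(2*π*x/5), the right-hand side is ∫_0^5 (3*cos(2*π*x/5)) v dx.
Compatibility check (pure Neumann): taking v ≡ 1 ∈ V gives 0 = ∫_0^5 f dx + (0) − (0), i.e. ∫_0^5 f dx must equal u'(0) − u'(5) = 0. Indeed ∫_0^5 (3*cos(2*π*x/5)) dx = 0, so the data are compatible. The solution is then unique only up to an additive constant (fix it e.g. by requiring ∫_0^5 u dx = 0).


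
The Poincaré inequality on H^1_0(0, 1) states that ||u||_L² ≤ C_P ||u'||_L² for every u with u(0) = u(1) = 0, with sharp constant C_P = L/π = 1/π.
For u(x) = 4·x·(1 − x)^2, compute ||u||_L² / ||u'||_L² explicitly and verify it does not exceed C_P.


||u||_L² / ||u'||_L² = sqrt(14)/14 < C_P = 1/π.

u(x) = 4·x·(1 − x)^2, so u'(x) = 4*(x - 1)*(3*x - 1).
u(x) = 4·x·(1 − x)^2 vanishes at x = 0 and x = 1, so u ∈ H^1_0(0, 1). Differentiate via the product rule and integrate the resulting polynomials term by term.
  ∫_0^1 u² dx = ∫_0^1 (16*x^6 - 64*x^5 + 96*x^4 - 64*x^3 + 16*x^2) dx. Term by term:
    ∫_0^1 16*x^6 dx = 16/7;  ∫_0^1 -64*x^5 dx = -32/3;  ∫_0^1 96*x^4 dx = 96/5;
    ∫_0^1 -64*x^3 dx = -16;  ∫_0^1 16*x^2 dx = 16/3.
  Sum: 16/7 − 32/3 + 96/5 − 16 + 16/3 = 16/105.
  ∫_0^1 (u')² dx = ∫_0^1 (144*x^4 - 384*x^3 + 352*x^2 - 128*x + 16) dx. Term by term:
    ∫_0^1 144*x^4 dx = 144/5;  ∫_0^1 -384*x^3 dx = -96;  ∫_0^1 352*x^2 dx = 352/3;
    ∫_0^1 -128*x dx = -64;  ∫_0^1 16 dx = 16.
  Sum: 144/5 − 96 + 352/3 − 64 + 16 = 32/15.
∫_0^1 u² dx = 16/105, so ||u||_L² = 4*sqrt(105)/105.
∫_0^1 (u')² dx = 32/15, so ||u'||_L² = 4*sqrt(30)/15.
Ratio ||u||_L² / ||u'||_L² = sqrt(14)/14.
Sharp Poincaré constant on H^1_0(0, 1) is C_P = L/π = 1/π, achieved by sin(π·x).
A polynomial bump cannot attain the sharp Poincaré constant (only the first sine eigenfunction does), so the ratio is strictly less than C_P, consistent with ||u||_L² ≤ C_P ||u'||_L².


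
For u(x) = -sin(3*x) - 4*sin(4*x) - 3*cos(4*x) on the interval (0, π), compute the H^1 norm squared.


||u||_{H^1(0,π)}^2 = -612/7 + 435*π/2

u'(x) = 12*sin(4*x) - 3*cos(3*x) - 16*cos(4*x).
Expand u² and (u')² and integrate term by term on (0, π), using: for integers n ≥ 1, ∫_0^π sin²(nx) dx = ∫_0^π cos²(nx) dx = π/2; for n ≠ n', ∫_0^π sin(nx)sin(n'x) dx = ∫_0^π cos(nx)cos(n'x) dx = 0; and by product-to-sum, ∫_0^π sin(nx)cos(n'x) dx = ½∫_0^π [sin((n+n')x) + sin((n−n')x)] dx, which is 0 when n+n' is even and 2n/(n²−n'²) when n+n' is odd (it need not vanish on (0, π)).
  u² squared terms: (-1)²·∫sin(3x)² dx = 1·π/2 = π/2;  (-4)²·∫sin(4x)² dx = 16·π/2 = 8*π;  (-3)²·∫cos(4x)² dx = 9·π/2 = 9*π/2.
  u² cross terms: 2·(-1)·(-4)·∫sin(3x)·sin(4x) dx = 8·(0) = 0;  2·(-1)·(-3)·∫sin(3x)·cos(4x) dx = 6·(-6/7) = -36/7;  2·(-4)·(-3)·∫sin(4x)·cos(4x) dx = 24·(0) = 0.
  So ∫_0^π u² dx = π/2 + 8*π + 9*π/2 + 0 − 36/7 + 0 = -36/7 + 13*π.
  (u')² squared terms: (-16)²·∫cos(4x)² dx = 256·π/2 = 128*π;  (-3)²·∫cos(3x)² dx = 9·π/2 = 9*π/2;  (12)²·∫sin(4x)² dx = 144·π/2 = 72*π.
  (u')² cross terms: 2·(-16)·(-3)·∫cos(4x)·cos(3x) dx = 96·(0) = 0;  2·(-16)·(12)·∫cos(4x)·sin(4x) dx = -384·(0) = 0;  2·(-3)·(12)·∫cos(3x)·sin(4x) dx = -72·(8/7) = -576/7.
  So ∫_0^π (u')² dx = 128*π + 9*π/2 + 72*π + 0 + 0 − 576/7 = -576/7 + 409*π/2.
||u||_{H^1}^2 = (-36/7 + 13*π) + (-576/7 + 409*π/2) = -612/7 + 435*π/2.


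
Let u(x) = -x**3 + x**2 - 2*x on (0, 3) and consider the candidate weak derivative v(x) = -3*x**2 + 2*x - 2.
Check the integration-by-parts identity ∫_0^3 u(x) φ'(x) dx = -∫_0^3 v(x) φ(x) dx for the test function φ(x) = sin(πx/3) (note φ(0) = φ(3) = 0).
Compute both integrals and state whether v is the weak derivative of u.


LHS = -324/π^3 + 75/π, RHS = -324/π^3 + 75/π. Yes, v = u' weakly.

u(x) = -x**3 + x**2 - 2*x, classical derivative u'(x) = -3*x**2 + 2*x - 2.
φ(x) = sin(πx/3), so φ'(x) = π*cos(π*x/3)/3.
Note φ(0) = φ(3) = 0, so the boundary term u·φ vanishes.
LHS = ∫_0^3 u(x) φ'(x) dx = ∫_0^3 (-π*x^3*cos(π*x/3)/3 + π*x^2*cos(π*x/3)/3 - 2*π*x*cos(π*x/3)/3) dx. Term by term:
  ∫_0^3 -2*π*x*cos(π*x/3)/3 dx = 12/π;  ∫_0^3 -π*x^3*cos(π*x/3)/3 dx = -324/π^3 + 81/π;  ∫_0^3 π*x^2*cos(π*x/3)/3 dx = -18/π.
Sum: 12/π + -324/π^3 + 81/π − 18/π = -324/π^3 + 75/π.
So LHS = -324/π^3 + 75/π.
∫_0^3 v(x) φ(x) dx = ∫_0^3 (-3*x^2*sin(π*x/3) + 2*x*sin(π*x/3) - 2*sin(π*x/3)) dx. Term by term:
  ∫_0^3 -2*sin(π*x/3) dx = -12/π;  ∫_0^3 -3*x^2*sin(π*x/3) dx = -81/π + 324/π^3;  ∫_0^3 2*x*sin(π*x/3) dx = 18/π.
Sum: -12/π + -81/π + 324/π^3 + 18/π = -75/π + 324/π^3.
So RHS = -∫_0^3 v(x) φ(x) dx = -324/π^3 + 75/π.
LHS = RHS, so the identity holds for this test φ.
Moreover u is smooth here and v(x) = u'(x) = -3*x**2 + 2*x - 2 pointwise, so the identity holds for every test function. Hence v is the weak derivative of u.


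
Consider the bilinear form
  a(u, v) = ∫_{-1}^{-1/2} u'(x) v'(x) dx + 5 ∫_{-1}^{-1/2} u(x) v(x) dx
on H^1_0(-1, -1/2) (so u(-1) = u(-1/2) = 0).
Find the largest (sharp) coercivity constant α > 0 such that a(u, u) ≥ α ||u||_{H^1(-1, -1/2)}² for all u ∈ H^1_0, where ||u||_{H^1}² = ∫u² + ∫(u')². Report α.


α = 1

Coercivity of a(·,·) on H^1_0(-1, -1/2) means a(u, u) ≥ α ||u||_{H^1}² for every u ∈ H^1_0.
The interval has length L = 1/2, and Poincaré/coercivity depend only on L. Here a(u, u) = ∫(u')² + (5)·∫u².
Here c = 5 ≥ 1, so a(u,u) = ∫(u')² + c∫u² ≥ ∫(u')² + ∫u² = ||u||_{H^1}², i.e. α = 1 works. No larger α is possible: a(u,u) ≥ α||u||_{H^1}² means (1−α)∫(u')² ≥ (α−c)∫u², and for the modes u_n = sin(nπ(x−x₀)/L) (x₀ the left endpoint) one has ∫u_n²/∫(u_n')² = (L/(nπ))² → 0, so a(u_n,u_n)/||u_n||_{H^1}² → 1. Hence the optimal constant is α = 1.
Therefore α = 1.


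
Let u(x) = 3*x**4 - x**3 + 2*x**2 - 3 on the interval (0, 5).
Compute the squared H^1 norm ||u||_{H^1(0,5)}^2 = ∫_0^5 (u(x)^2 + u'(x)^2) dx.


||u||_{H^1}^2 = 91524885/28

The H^1 norm (squared) on an interval (0, L) is
  ||u||_{H^1}^2 = ∫_0^L u(x)^2 dx + ∫_0^L u'(x)^2 dx.
Compute u'(x) = 12*x**3 - 3*x**2 + 4*x.
Then u(x)^2 = 9*x**8 - 6*x**7 + 13*x**6 - 4*x**5 - 14*x**4 + 6*x**3 - 12*x**2 + 9 and u'(x)^2 = 144*x**6 - 72*x**5 + 105*x**4 - 24*x**3 + 16*x**2.
Integrate each monomial from 0 to 5 using ∫_0^5 c·x^n dx = c·5^(n+1)/(n+1):
  ∫_0^5 u(x)^2 dx = ∫_0^5 (9*x^8 - 6*x^7 + 13*x^6 - 4*x^5 - 14*x^4 + 6*x^3 - 12*x^2 + 9) dx. Term by term:
    ∫_0^5 9*x^8 dx = 1953125;  ∫_0^5 -6*x^7 dx = -1171875/4;  ∫_0^5 13*x^6 dx = 1015625/7;
    ∫_0^5 -4*x^5 dx = -31250/3;  ∫_0^5 -14*x^4 dx = -8750;  ∫_0^5 6*x^3 dx = 1875/2;
    ∫_0^5 -12*x^2 dx = -500;  ∫_0^5 9 dx = 45.
  Sum: 1953125 − 1171875/4 + 1015625/7 − 31250/3 − 8750 + 1875/2 − 500 + 45 = 150071155/84.
  ∫_0^5 u'(x)^2 dx = ∫_0^5 (144*x^6 - 72*x^5 + 105*x^4 - 24*x^3 + 16*x^2) dx. Term by term:
    ∫_0^5 144*x^6 dx = 11250000/7;  ∫_0^5 -72*x^5 dx = -187500;  ∫_0^5 105*x^4 dx = 65625;
    ∫_0^5 -24*x^3 dx = -3750;  ∫_0^5 16*x^2 dx = 2000/3.
  Sum: 11250000/7 − 187500 + 65625 − 3750 + 2000/3 = 31125875/21.
Adding: ||u||_{H^1}^2 = 150071155/84 + 31125875/21 = 91524885/28.


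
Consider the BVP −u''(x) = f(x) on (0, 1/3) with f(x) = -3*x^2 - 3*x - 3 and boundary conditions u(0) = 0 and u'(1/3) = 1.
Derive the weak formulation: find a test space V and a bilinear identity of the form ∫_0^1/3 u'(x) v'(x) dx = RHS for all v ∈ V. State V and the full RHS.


V = {v ∈ H^1(0, 1/3) : v(0) = 0} (test functions vanish at x = 0 where u is specified); weak form: ∫_0^1/3 u'v' dx = ∫_0^1/3 (-3*x^2 - 3*x - 3) v dx + v(1/3) for all v ∈ V.

Multiply both sides by a test function v and integrate from 0 to 1/3:
  ∫_0^1/3 −u''(x) v(x) dx = ∫_0^1/3 f(x) v(x) dx.
Integrate the LHS by parts once:
  ∫_0^1/3 −u'' v dx = −[u'(x) v(x)]_0^1/3 + ∫_0^1/3 u'(x) v'(x) dx.
Thus ∫_0^1/3 u'(x) v'(x) dx = ∫_0^1/3 f(x) v(x) dx + [u'(x) v(x)]_0^1/3.
Choose V so that boundary terms are either known or forced to vanish.
Mixed BC: u(0) = 0 (Dirichlet) and u'(1/3) = 1 (Neumann). Define V = {v ∈ H^1(0, 1/3) : v(0) = 0}. Then [u' v]_0^1/3 = u'(1/3)·v(1/3) − u'(0)·0 = v(1/3).
Weak formulation: find u (satisfying any essential BC) such that ∫_0^1/3 u'(x) v'(x) dx = ∫_0^1/3 f v dx + v(1/3) for all v ∈ V (Dirichlet at 0 absorbed into V; Neumann datum at x = 1/3 contributes the boundary term).
Substituting f(x) = -3*x^2 - 3*x - 3, the right-hand side is ∫_0^1/3 (-3*x^2 - 3*x - 3) v dx + v(1/3).


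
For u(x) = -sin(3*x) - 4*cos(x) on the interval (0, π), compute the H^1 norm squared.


||u||_{H^1(0,π)}^2 = 21*π

u'(x) = 4*sin(x) - 3*cos(3*x).
Expand u² and (u')² and integrate term by term on (0, π), using: for integers n ≥ 1, ∫_0^π sin²(nx) dx = ∫_0^π cos²(nx) dx = π/2; for n ≠ n', ∫_0^π sin(nx)sin(n'x) dx = ∫_0^π cos(nx)cos(n'x) dx = 0; and by product-to-sum, ∫_0^π sin(nx)cos(n'x) dx = ½∫_0^π [sin((n+n')x) + sin((n−n')x)] dx, which is 0 when n+n' is even and 2n/(n²−n'²) when n+n' is odd (it need not vanish on (0, π)).
  u² squared terms: (-1)²·∫sin(3x)² dx = 1·π/2 = π/2;  (-4)²·∫cos(x)² dx = 16·π/2 = 8*π.
  u² cross terms: 2·(-1)·(-4)·∫sin(3x)·cos(x) dx = 8·(0) = 0.
  So ∫_0^π u² dx = π/2 + 8*π + 0 = 17*π/2.
  (u')² squared terms: (-3)²·∫cos(3x)² dx = 9·π/2 = 9*π/2;  (4)²·∫sin(x)² dx = 16·π/2 = 8*π.
  (u')² cross terms: 2·(-3)·(4)·∫cos(3x)·sin(x) dx = -24·(0) = 0.
  So ∫_0^π (u')² dx = 9*π/2 + 8*π + 0 = 25*π/2.
||u||_{H^1}^2 = (17*π/2) + (25*π/2) = 21*π.


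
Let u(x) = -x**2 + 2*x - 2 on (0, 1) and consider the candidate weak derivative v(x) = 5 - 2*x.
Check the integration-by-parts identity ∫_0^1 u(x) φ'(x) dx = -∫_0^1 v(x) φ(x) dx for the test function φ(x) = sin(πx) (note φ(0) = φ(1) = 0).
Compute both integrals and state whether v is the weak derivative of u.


LHS = -2/π, RHS = -8/π. No, v is not the weak derivative of u.

u(x) = -x**2 + 2*x - 2, classical derivative u'(x) = 2 - 2*x.
φ(x) = sin(πx), so φ'(x) = π*cos(π*x).
Note φ(0) = φ(1) = 0, so the boundary term u·φ vanishes.
LHS = ∫_0^1 u(x) φ'(x) dx = ∫_0^1 (-π*x^2*cos(π*x) + 2*π*x*cos(π*x) - 2*π*cos(π*x)) dx. Term by term:
  ∫_0^1 -2*π*cos(π*x) dx = 0;  ∫_0^1 -π*x^2*cos(π*x) dx = 2/π;  ∫_0^1 2*π*x*cos(π*x) dx = -4/π.
Sum: 0 + 2/π − 4/π = -2/π.
So LHS = -2/π.
∫_0^1 v(x) φ(x) dx = ∫_0^1 (-2*x*sin(π*x) + 5*sin(π*x)) dx. Term by term:
  ∫_0^1 5*sin(π*x) dx = 10/π;  ∫_0^1 -2*x*sin(π*x) dx = -2/π.
Sum: 10/π − 2/π = 8/π.
So RHS = -∫_0^1 v(x) φ(x) dx = -8/π.
LHS − RHS = 6/π ≠ 0, so the identity fails.
(For a valid weak derivative the identity must hold for EVERY test function, in particular this one. The failure shows v is NOT the weak derivative of u.)
Correct weak derivative would be u'(x) = 2 - 2*x.


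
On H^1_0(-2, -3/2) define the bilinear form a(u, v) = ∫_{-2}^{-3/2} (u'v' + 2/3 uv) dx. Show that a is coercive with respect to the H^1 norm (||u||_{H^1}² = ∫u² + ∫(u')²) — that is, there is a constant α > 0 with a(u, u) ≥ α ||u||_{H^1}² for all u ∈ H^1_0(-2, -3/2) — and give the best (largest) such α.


α = 2*(1 + 6*π^2)/(3*(1 + 4*π^2))

Coercivity of a(·,·) on H^1_0(-2, -3/2) means a(u, u) ≥ α ||u||_{H^1}² for every u ∈ H^1_0.
The interval has length L = 1/2, and Poincaré/coercivity depend only on L. Here a(u, u) = ∫(u')² + (2/3)·∫u².
Here 0 < c = 2/3 < 1. The condition a(u,u) ≥ α||u||_{H^1}² reads (1−α)∫(u')² ≥ (α−c)∫u². Any admissible α is ≤ 1 (rapidly oscillating u have ∫u²/∫(u')² → 0), and α = 1 would force 0 ≥ (1−c)∫u², impossible since c < 1; so 1−α > 0. By the sharp Poincaré inequality on H^1_0 of an interval of length L, ∫(u')² ≥ (π/L)²∫u² with equality for the first sine mode sin(π(x−x₀)/L) (x₀ the left endpoint), so the inequality holds for all u iff (1−α)(π/L)² ≥ α − c, i.e. α ≤ ((π/L)² + c)/((π/L)² + 1) = (1 + c(L/π)²)/(1 + (L/π)²). With (π/L)² = 4*π^2 and c = 2/3, the largest admissible constant is α = ((π/L)² + c)/((π/L)² + 1).
Simplifying, α = 2*(1 + 6*π^2)/(3*(1 + 4*π^2)).


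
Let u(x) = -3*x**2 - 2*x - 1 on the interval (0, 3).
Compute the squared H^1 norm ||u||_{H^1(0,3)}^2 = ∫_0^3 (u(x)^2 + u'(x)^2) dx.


||u||_{H^1}^2 = 6177/5

The H^1 norm (squared) on an interval (0, L) is
  ||u||_{H^1}^2 = ∫_0^L u(x)^2 dx + ∫_0^L u'(x)^2 dx.
Compute u'(x) = -6*x - 2.
Then u(x)^2 = 9*x**4 + 12*x**3 + 10*x**2 + 4*x + 1 and u'(x)^2 = 36*x**2 + 24*x + 4.
Integrate each monomial from 0 to 3 using ∫_0^3 c·x^n dx = c·3^(n+1)/(n+1):
  ∫_0^3 u(x)^2 dx = ∫_0^3 (9*x^4 + 12*x^3 + 10*x^2 + 4*x + 1) dx. Term by term:
    ∫_0^3 9*x^4 dx = 2187/5;  ∫_0^3 12*x^3 dx = 243;  ∫_0^3 10*x^2 dx = 90;
    ∫_0^3 4*x dx = 18;  ∫_0^3 1 dx = 3.
  Sum: 2187/5 + 243 + 90 + 18 + 3 = 3957/5.
  ∫_0^3 u'(x)^2 dx = ∫_0^3 (36*x^2 + 24*x + 4) dx. Term by term:
    ∫_0^3 36*x^2 dx = 324;  ∫_0^3 24*x dx = 108;  ∫_0^3 4 dx = 12.
  Sum: 324 + 108 + 12 = 444.
Adding: ||u||_{H^1}^2 = 3957/5 + 444 = 6177/5.


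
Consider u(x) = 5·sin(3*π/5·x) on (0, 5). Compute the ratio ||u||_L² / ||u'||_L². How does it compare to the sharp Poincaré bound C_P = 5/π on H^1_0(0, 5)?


||u||_L² / ||u'||_L² = 5/(3*π) < C_P = 5/π.

u(x) = 5·sin(3*π/5·x), so u'(x) = 3*π*cos(3*π*x/5).
Writing u(x) = A·sin(kπx/L) with A = 5 and k = 3, use ∫_0^L sin²(kπx/L) dx = L/2 and ∫_0^L cos²(kπx/L) dx = L/2.
u² = 25·sin²(3*π/5·x) and (u')² = 9*π^2·cos²(3*π/5·x), and each of sin², cos² integrates to L/2 = 5/2 over (0, 5).
∫_0^5 u² dx = 125/2, so ||u||_L² = 5*sqrt(10)/2.
∫_0^5 (u')² dx = 45*π^2/2, so ||u'||_L² = 3*sqrt(10)*π/2.
Ratio ||u||_L² / ||u'||_L² = 5/(3*π).
Sharp Poincaré constant on H^1_0(0, 5) is C_P = L/π = 5/π, achieved by sin(π/5·x).
This is the k = 3 harmonic; the ratio L/(kπ) is strictly less than C_P = L/π, consistent with the sharp inequality ||u||_L² ≤ C_P ||u'||_L².


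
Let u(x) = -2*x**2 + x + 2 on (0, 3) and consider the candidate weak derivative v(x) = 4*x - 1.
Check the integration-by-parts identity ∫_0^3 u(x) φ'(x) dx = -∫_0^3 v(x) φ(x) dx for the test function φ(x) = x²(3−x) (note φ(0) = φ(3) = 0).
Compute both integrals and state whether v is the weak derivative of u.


LHS = 837/20, RHS = -837/20. No, v is not the weak derivative of u.

u(x) = -2*x**2 + x + 2, classical derivative u'(x) = 1 - 4*x.
φ(x) = x²(3−x), so φ'(x) = 3*x*(2 - x).
Note φ(0) = φ(3) = 0, so the boundary term u·φ vanishes.
LHS = ∫_0^3 u(x) φ'(x) dx = ∫_0^3 (6*x^4 - 15*x^3 + 12*x) dx. Term by term:
  ∫_0^3 6*x^4 dx = 1458/5;  ∫_0^3 -15*x^3 dx = -1215/4;  ∫_0^3 12*x dx = 54.
Sum: 1458/5 − 1215/4 + 54 = 837/20.
So LHS = 837/20.
∫_0^3 v(x) φ(x) dx = ∫_0^3 (-4*x^4 + 13*x^3 - 3*x^2) dx. Term by term:
  ∫_0^3 -4*x^4 dx = -972/5;  ∫_0^3 13*x^3 dx = 1053/4;  ∫_0^3 -3*x^2 dx = -27.
Sum: -972/5 + 1053/4 − 27 = 837/20.
So RHS = -∫_0^3 v(x) φ(x) dx = -837/20.
LHS − RHS = 837/10 ≠ 0, so the identity fails.
(For a valid weak derivative the identity must hold for EVERY test function, in particular this one. The failure shows v is NOT the weak derivative of u.)
Correct weak derivative would be u'(x) = 1 - 4*x.


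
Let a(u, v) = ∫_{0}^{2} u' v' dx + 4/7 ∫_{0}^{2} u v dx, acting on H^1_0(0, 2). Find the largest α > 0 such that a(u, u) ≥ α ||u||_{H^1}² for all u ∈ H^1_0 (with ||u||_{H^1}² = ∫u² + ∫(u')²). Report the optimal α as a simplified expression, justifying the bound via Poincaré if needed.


α = (16/7 + π^2)/(4 + π^2)

Coercivity of a(·,·) on H^1_0(0, 2) means a(u, u) ≥ α ||u||_{H^1}² for every u ∈ H^1_0.
The interval has length L = 2, and Poincaré/coercivity depend only on L. Here a(u, u) = ∫(u')² + (4/7)·∫u².
Here 0 < c = 4/7 < 1. The condition a(u,u) ≥ α||u||_{H^1}² reads (1−α)∫(u')² ≥ (α−c)∫u². Any admissible α is ≤ 1 (rapidly oscillating u have ∫u²/∫(u')² → 0), and α = 1 would force 0 ≥ (1−c)∫u², impossible since c < 1; so 1−α > 0. By the sharp Poincaré inequality on H^1_0 of an interval of length L, ∫(u')² ≥ (π/L)²∫u² with equality for the first sine mode sin(π(x−x₀)/L) (x₀ the left endpoint), so the inequality holds for all u iff (1−α)(π/L)² ≥ α − c, i.e. α ≤ ((π/L)² + c)/((π/L)² + 1) = (1 + c(L/π)²)/(1 + (L/π)²). With (π/L)² = π^2/4 and c = 4/7, the largest admissible constant is α = ((π/L)² + c)/((π/L)² + 1).
Simplifying, α = (16/7 + π^2)/(4 + π^2).


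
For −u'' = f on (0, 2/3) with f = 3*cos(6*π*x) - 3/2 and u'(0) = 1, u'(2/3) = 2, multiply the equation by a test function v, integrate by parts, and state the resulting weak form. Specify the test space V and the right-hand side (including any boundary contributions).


V = H^1(0, 2/3) (v unrestricted at boundary; u is determined up to an additive constant); weak form: ∫_0^2/3 u'v' dx = ∫_0^2/3 (3*cos(6*π*x) - 3/2) v dx + 2·v(2/3) − v(0) for all v ∈ V.

Multiply both sides by a test function v and integrate from 0 to 2/3:
  ∫_0^2/3 −u''(x) v(x) dx = ∫_0^2/3 f(x) v(x) dx.
Integrate the LHS by parts once:
  ∫_0^2/3 −u'' v dx = −[u'(x) v(x)]_0^2/3 + ∫_0^2/3 u'(x) v'(x) dx.
Thus ∫_0^2/3 u'(x) v'(x) dx = ∫_0^2/3 f(x) v(x) dx + [u'(x) v(x)]_0^2/3.
Choose V so that boundary terms are either known or forced to vanish.
u has inhomogeneous Neumann u'(0) = 1, u'(2/3) = 2. [u' v]_0^2/3 = (2)·v(2/3) − (1)·v(0) = 2·v(2/3) − v(0). Take V = H^1(0, 2/3); boundary term becomes part of RHS.
Weak formulation: find u (satisfying any essential BC) such that ∫_0^2/3 u'(x) v'(x) dx = ∫_0^2/3 f v dx + 2·v(2/3) − v(0) for all v ∈ V (Neumann data are natural BCs: they enter the RHS as boundary terms).
Substituting f(x) = 3*cos(6*π*x) - 3/2, the right-hand side is ∫_0^2/3 (3*cos(6*π*x) - 3/2) v dx + 2·v(2/3) − v(0).
Compatibility check (pure Neumann): taking v ≡ 1 ∈ V gives 0 = ∫_0^2/3 f dx + (2) − (1), i.e. ∫_0^2/3 f dx must equal u'(0) − u'(2/3) = -1. Indeed ∫_0^2/3 (3*cos(6*π*x) - 3/2) dx = -1, so the data are compatible. The solution is then unique only up to an additive constant (fix it e.g. by requiring ∫_0^2/3 u dx = 0).
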